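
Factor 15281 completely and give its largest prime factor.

15281 = 7 · 2183
2183 = 37 · 59
59 is prime.
So 15281 = 7 · 37 · 59; the largest prime factor is 59.

59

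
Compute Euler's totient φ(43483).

38280

Factor: 43483 = 11 · 59 · 67.
φ(43483) = (11−1) · (59−1) · (67−1) = 10 · 58 · 66 = 38280.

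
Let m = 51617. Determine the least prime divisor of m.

51617 is odd.
Digit sum 20, not divisible by 3.
Ends in 7: not divisible by 5.
7: 51617 = 7·7373 + 6
11: 51617 = 11·4692 + 5
13: 51617 = 13·3970 + 7
17: 51617 = 17·3036 + 5
19: 51617 = 19·2716 + 13
23: 51617 = 23·2244 + 5
29: 51617 = 29·1779 + 26
31: 51617 = 31·1665 + 2
37: 51617 = 37·1395 + 2
41: 51617 = 41·1258 + 39
43: 51617 = 43·1200 + 17
47: 51617 = 47·1098 + 11
53: 51617 = 53·973 + 48
59: 51617 = 59·874 + 51
61: 51617 = 61·846 + 11
67: 51617 = 67·770 + 27
71: 51617 = 71·727

71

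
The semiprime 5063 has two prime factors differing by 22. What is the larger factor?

Since p = q + 22, we have 5063 = q(q + 22), so q² + 22q − 5063 = 0.
Discriminant: 22² + 4·5063 = 484 + 20252 = 20736; √20736 = 144.
q = (−22 + 144)/2 = 61, and p = q + 22 = 83.
Check: 61 · 83 = 5063.

83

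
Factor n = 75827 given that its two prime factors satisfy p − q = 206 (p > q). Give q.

Since p = q + 206, we have 75827 = q(q + 206), so q² + 206q − 75827 = 0.
Discriminant: 206² + 4·75827 = 42436 + 303308 = 345744; √345744 = 588.
q = (−206 + 588)/2 = 191, and p = q + 206 = 397.
Check: 191 · 397 = 75827.

191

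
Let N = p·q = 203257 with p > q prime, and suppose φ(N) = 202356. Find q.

φ(n) = (p−1)(q−1) = n − (p+q) + 1, so p + q = 203257 − 202356 + 1 = 902.
p and q are the roots of t² − 902t + 203257 = 0.
Discriminant: 902² − 4·203257 = 813604 − 813028 = 576; √576 = 24.
q = (902 − 24)/2 = 439, p = (902 + 24)/2 = 463.
Check: 439 · 463 = 203257.

439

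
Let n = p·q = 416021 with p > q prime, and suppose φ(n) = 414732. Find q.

643

φ(n) = (p−1)(q−1) = n − (p+q) + 1, so p + q = 416021 − 414732 + 1 = 1290.
p and q are the roots of t² − 1290t + 416021 = 0.
Discriminant: 1290² − 4·416021 = 1664100 − 1664084 = 16; √16 = 4.
q = (1290 − 4)/2 = 643, p = (1290 + 4)/2 = 647.
Check: 643 · 647 = 416021.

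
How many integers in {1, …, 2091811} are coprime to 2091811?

2042400

Factor: 2091811 = 101 · 139 · 149.
φ(2091811) = (101−1) · (139−1) · (149−1) = 100 · 138 · 148 = 2042400.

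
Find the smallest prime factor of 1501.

1501 is odd.
Digit sum 7, not divisible by 3.
Ends in 1: not divisible by 5.
7: 1501 = 7·214 + 3
11: 1501 = 11·136 + 5
13: 1501 = 13·115 + 6
17: 1501 = 17·88 + 5
19: 1501 = 19·79

19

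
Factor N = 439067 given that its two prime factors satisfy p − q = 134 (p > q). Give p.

733

Since p = q + 134, we have 439067 = q(q + 134), so q² + 134q − 439067 = 0.
Discriminant: 134² + 4·439067 = 17956 + 1756268 = 1774224; √1774224 = 1332.
q = (−134 + 1332)/2 = 599, and p = q + 134 = 733.
Check: 599 · 733 = 439067.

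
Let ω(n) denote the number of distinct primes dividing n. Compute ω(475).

475 = 5^2 · 19
475 = 5^2 · 19, which has 2 distinct prime factors.

2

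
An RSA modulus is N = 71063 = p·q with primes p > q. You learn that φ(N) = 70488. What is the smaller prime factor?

179

φ(n) = (p−1)(q−1) = n − (p+q) + 1, so p + q = 71063 − 70488 + 1 = 576.
p and q are the roots of t² − 576t + 71063 = 0.
Discriminant: 576² − 4·71063 = 331776 − 284252 = 47524; √47524 = 218.
q = (576 − 218)/2 = 179, p = (576 + 218)/2 = 397.
Check: 179 · 397 = 71063.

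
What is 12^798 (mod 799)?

780

12^1 ≡ 12 (mod 799)
12^2 ≡ 12^2 = 144 ≡ 144 (mod 799)
12^4 ≡ 144^2 = 20736 ≡ 761 (mod 799)
12^8 ≡ 761^2 = 579121 ≡ 645 (mod 799)
12^16 ≡ 645^2 = 416025 ≡ 545 (mod 799)
12^32 ≡ 545^2 = 297025 ≡ 596 (mod 799)
12^64 ≡ 596^2 = 355216 ≡ 460 (mod 799)
12^128 ≡ 460^2 = 211600 ≡ 664 (mod 799)
12^256 ≡ 664^2 = 440896 ≡ 647 (mod 799)
12^512 ≡ 647^2 = 418609 ≡ 732 (mod 799)
798 = 512 + 256 + 16 + 8 + 4 + 2 in binary powers of 2.
So 12^798 ≡ 732 · 647 · 545 · 645 · 761 · 144 ≡ 780 (mod 799).
Since 780 ≠ 1, base 12 is a Fermat witness: 799 is composite.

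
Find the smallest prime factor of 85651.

85651 is odd.
Digit sum 25, not divisible by 3.
Ends in 1: not divisible by 5.
7: 85651 = 7·12235 + 6
11: 85651 = 11·7786 + 5
13: 85651 = 13·6588 + 7
17: 85651 = 17·5038 + 5
19: 85651 = 19·4507 + 18
23: 85651 = 23·3723 + 22
29: 85651 = 29·2953 + 14
31: 85651 = 31·2762 + 29
37: 85651 = 37·2314 + 33
41: 85651 = 41·2089 + 2
43: 85651 = 43·1991 + 38
47: 85651 = 47·1822 + 17
53: 85651 = 53·1616 + 3
59: 85651 = 59·1451 + 42
61: 85651 = 61·1404 + 7
67: 85651 = 67·1278 + 25
71: 85651 = 71·1206 + 25
73: 85651 = 73·1173 + 22
79: 85651 = 79·1084 + 15
83: 85651 = 83·1031 + 78
89: 85651 = 89·962 + 33
97: 85651 = 97·883

97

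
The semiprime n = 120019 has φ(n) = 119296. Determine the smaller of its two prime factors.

φ(n) = (p−1)(q−1) = n − (p+q) + 1, so p + q = 120019 − 119296 + 1 = 724.
p and q are the roots of t² − 724t + 120019 = 0.
Discriminant: 724² − 4·120019 = 524176 − 480076 = 44100; √44100 = 210.
q = (724 − 210)/2 = 257, p = (724 + 210)/2 = 467.
Check: 257 · 467 = 120019.

257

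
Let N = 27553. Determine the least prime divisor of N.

59

27553 is odd.
Digit sum 22, not divisible by 3.
Ends in 3: not divisible by 5.
7: 27553 = 7·3936 + 1
11: 27553 = 11·2504 + 9
13: 27553 = 13·2119 + 6
17: 27553 = 17·1620 + 13
19: 27553 = 19·1450 + 3
23: 27553 = 23·1197 + 22
29: 27553 = 29·950 + 3
31: 27553 = 31·888 + 25
37: 27553 = 37·744 + 25
41: 27553 = 41·672 + 1
43: 27553 = 43·640 + 33
47: 27553 = 47·586 + 11
53: 27553 = 53·519 + 46
59: 27553 = 59·467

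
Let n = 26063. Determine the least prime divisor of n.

67

26063 is odd.
Digit sum 17, not divisible by 3.
Ends in 3: not divisible by 5.
7: 26063 = 7·3723 + 2
11: 26063 = 11·2369 + 4
13: 26063 = 13·2004 + 11
17: 26063 = 17·1533 + 2
19: 26063 = 19·1371 + 14
23: 26063 = 23·1133 + 4
29: 26063 = 29·898 + 21
31: 26063 = 31·840 + 23
37: 26063 = 37·704 + 15
41: 26063 = 41·635 + 28
43: 26063 = 43·606 + 5
47: 26063 = 47·554 + 25
53: 26063 = 53·491 + 40
59: 26063 = 59·441 + 44
61: 26063 = 61·427 + 16
67: 26063 = 67·389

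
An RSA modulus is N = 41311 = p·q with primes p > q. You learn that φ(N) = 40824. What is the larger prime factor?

φ(n) = (p−1)(q−1) = n − (p+q) + 1, so p + q = 41311 − 40824 + 1 = 488.
p and q are the roots of t² − 488t + 41311 = 0.
Discriminant: 488² − 4·41311 = 238144 − 165244 = 72900; √72900 = 270.
q = (488 − 270)/2 = 109, p = (488 + 270)/2 = 379.
Check: 109 · 379 = 41311.

379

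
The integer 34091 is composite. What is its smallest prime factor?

34091 is odd.
Digit sum 17, not divisible by 3.
Ends in 1: not divisible by 5.
7: 34091 = 7·4870 + 1
11: 34091 = 11·3099 + 2
13: 34091 = 13·2622 + 5
17: 34091 = 17·2005 + 6
19: 34091 = 19·1794 + 5
23: 34091 = 23·1482 + 5
29: 34091 = 29·1175 + 16
31: 34091 = 31·1099 + 22
37: 34091 = 37·921 + 14
41: 34091 = 41·831 + 20
43: 34091 = 43·792 + 35
47: 34091 = 47·725 + 16
53: 34091 = 53·643 + 12
59: 34091 = 59·577 + 48
61: 34091 = 61·558 + 53
67: 34091 = 67·508 + 55
71: 34091 = 71·480 + 11
73: 34091 = 73·467

73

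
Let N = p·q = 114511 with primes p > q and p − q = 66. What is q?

307

Since p = q + 66, we have 114511 = q(q + 66), so q² + 66q − 114511 = 0.
Discriminant: 66² + 4·114511 = 4356 + 458044 = 462400; √462400 = 680.
q = (−66 + 680)/2 = 307, and p = q + 66 = 373.
Check: 307 · 373 = 114511.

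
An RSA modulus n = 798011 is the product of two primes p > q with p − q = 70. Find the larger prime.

Since p = q + 70, we have 798011 = q(q + 70), so q² + 70q − 798011 = 0.
Discriminant: 70² + 4·798011 = 4900 + 3192044 = 3196944; √3196944 = 1788.
q = (−70 + 1788)/2 = 859, and p = q + 70 = 929.
Check: 859 · 929 = 798011.

929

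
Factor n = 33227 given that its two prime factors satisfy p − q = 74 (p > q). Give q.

Since p = q + 74, we have 33227 = q(q + 74), so q² + 74q − 33227 = 0.
Discriminant: 74² + 4·33227 = 5476 + 132908 = 138384; √138384 = 372.
q = (−74 + 372)/2 = 149, and p = q + 74 = 223.
Check: 149 · 223 = 33227.

149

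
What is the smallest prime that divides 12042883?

12042883 is odd.
Digit sum 28, not divisible by 3.
Ends in 3: not divisible by 5.
7: 12042883 = 7·1720411 + 6
11: 12042883 = 11·1094807 + 6
13: 12042883 = 13·926375 + 8
17: 12042883 = 17·708404 + 15
19: 12042883 = 19·633835 + 18
23: 12042883 = 23·523603 + 14
29: 12042883 = 29·415271 + 24
31: 12042883 = 31·388480 + 3
37: 12042883 = 37·325483 + 12
41: 12042883 = 41·293728 + 35
43: 12042883 = 43·280067 + 2
47: 12042883 = 47·256231 + 26
53: 12042883 = 53·227224 + 11
59: 12042883 = 59·204116 + 39
61: 12042883 = 61·197424 + 19
67: 12042883 = 67·179744 + 35
71: 12042883 = 71·169618 + 5
73: 12042883 = 73·164971

73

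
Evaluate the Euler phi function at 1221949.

Factor: 1221949 = 59 · 139 · 149.
φ(1221949) = (59−1) · (139−1) · (149−1) = 58 · 138 · 148 = 1184592.

1184592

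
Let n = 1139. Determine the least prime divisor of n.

17

1139 is odd.
Digit sum 14, not divisible by 3.
Ends in 9: not divisible by 5.
7: 1139 = 7·162 + 5
11: 1139 = 11·103 + 6
13: 1139 = 13·87 + 8
17: 1139 = 17·67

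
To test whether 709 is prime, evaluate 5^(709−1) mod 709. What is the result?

1

5^1 ≡ 5 (mod 709)
5^2 ≡ 5^2 = 25 ≡ 25 (mod 709)
5^4 ≡ 25^2 = 625 ≡ 625 (mod 709)
5^8 ≡ 625^2 = 390625 ≡ 675 (mod 709)
5^16 ≡ 675^2 = 455625 ≡ 447 (mod 709)
5^32 ≡ 447^2 = 199809 ≡ 580 (mod 709)
5^64 ≡ 580^2 = 336400 ≡ 334 (mod 709)
5^128 ≡ 334^2 = 111556 ≡ 243 (mod 709)
5^256 ≡ 243^2 = 59049 ≡ 202 (mod 709)
5^512 ≡ 202^2 = 40804 ≡ 391 (mod 709)
708 = 512 + 128 + 64 + 4 in binary powers of 2.
So 5^708 ≡ 391 · 243 · 334 · 625 ≡ 1 (mod 709).
Since the result is 1, base 5 gives no evidence that 709 is composite.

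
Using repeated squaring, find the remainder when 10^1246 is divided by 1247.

10^1 ≡ 10 (mod 1247)
10^2 ≡ 10^2 = 100 ≡ 100 (mod 1247)
10^4 ≡ 100^2 = 10000 ≡ 24 (mod 1247)
10^8 ≡ 24^2 = 576 ≡ 576 (mod 1247)
10^16 ≡ 576^2 = 331776 ≡ 74 (mod 1247)
10^32 ≡ 74^2 = 5476 ≡ 488 (mod 1247)
10^64 ≡ 488^2 = 238144 ≡ 1214 (mod 1247)
10^128 ≡ 1214^2 = 1473796 ≡ 1089 (mod 1247)
10^256 ≡ 1089^2 = 1185921 ≡ 24 (mod 1247)
10^512 ≡ 24^2 = 576 ≡ 576 (mod 1247)
10^1024 ≡ 576^2 = 331776 ≡ 74 (mod 1247)
1246 = 1024 + 128 + 64 + 16 + 8 + 4 + 2 in binary powers of 2.
So 10^1246 ≡ 74 · 1089 · 1214 · 74 · 576 · 24 · 100 ≡ 608 (mod 1247).
Since 608 ≠ 1, base 10 is a Fermat witness: 1247 is composite.

608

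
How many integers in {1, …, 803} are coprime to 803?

Factor: 803 = 11 · 73.
φ(803) = (11−1) · (73−1) = 10 · 72 = 720.

720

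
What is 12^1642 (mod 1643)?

12^1 ≡ 12 (mod 1643)
12^2 ≡ 12^2 = 144 ≡ 144 (mod 1643)
12^4 ≡ 144^2 = 20736 ≡ 1020 (mod 1643)
12^8 ≡ 1020^2 = 1040400 ≡ 381 (mod 1643)
12^16 ≡ 381^2 = 145161 ≡ 577 (mod 1643)
12^32 ≡ 577^2 = 332929 ≡ 1043 (mod 1643)
12^64 ≡ 1043^2 = 1087849 ≡ 183 (mod 1643)
12^128 ≡ 183^2 = 33489 ≡ 629 (mod 1643)
12^256 ≡ 629^2 = 395641 ≡ 1321 (mod 1643)
12^512 ≡ 1321^2 = 1745041 ≡ 175 (mod 1643)
12^1024 ≡ 175^2 = 30625 ≡ 1051 (mod 1643)
1642 = 1024 + 512 + 64 + 32 + 8 + 2 in binary powers of 2.
So 12^1642 ≡ 1051 · 175 · 183 · 1043 · 381 · 144 ≡ 782 (mod 1643).
Since 782 ≠ 1, base 12 is a Fermat witness: 1643 is composite.

782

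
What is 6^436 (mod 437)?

118

6^1 ≡ 6 (mod 437)
6^2 ≡ 6^2 = 36 ≡ 36 (mod 437)
6^4 ≡ 36^2 = 1296 ≡ 422 (mod 437)
6^8 ≡ 422^2 = 178084 ≡ 225 (mod 437)
6^16 ≡ 225^2 = 50625 ≡ 370 (mod 437)
6^32 ≡ 370^2 = 136900 ≡ 119 (mod 437)
6^64 ≡ 119^2 = 14161 ≡ 177 (mod 437)
6^128 ≡ 177^2 = 31329 ≡ 302 (mod 437)
6^256 ≡ 302^2 = 91204 ≡ 308 (mod 437)
436 = 256 + 128 + 32 + 16 + 4 in binary powers of 2.
So 6^436 ≡ 308 · 302 · 119 · 370 · 422 ≡ 118 (mod 437).
Since 118 ≠ 1, base 6 is a Fermat witness: 437 is composite.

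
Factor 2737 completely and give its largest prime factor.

2737 = 7 · 391
391 = 17 · 23
23 is prime.
So 2737 = 7 · 17 · 23; the largest prime factor is 23.

23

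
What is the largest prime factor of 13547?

31

13547 = 19 · 713
713 = 23 · 31
31 is prime.
So 13547 = 19 · 23 · 31; the largest prime factor is 31.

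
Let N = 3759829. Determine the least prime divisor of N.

37

3759829 is odd.
Digit sum 43, not divisible by 3.
Ends in 9: not divisible by 5.
7: 3759829 = 7·537118 + 3
11: 3759829 = 11·341802 + 7
13: 3759829 = 13·289217 + 8
17: 3759829 = 17·221166 + 7
19: 3759829 = 19·197885 + 14
23: 3759829 = 23·163470 + 19
29: 3759829 = 29·129649 + 8
31: 3759829 = 31·121284 + 25
37: 3759829 = 37·101617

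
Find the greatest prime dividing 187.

17

187 = 11 · 17
17 is prime.
So 187 = 11 · 17; the largest prime factor is 17.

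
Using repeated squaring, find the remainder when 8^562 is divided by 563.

1

8^1 ≡ 8 (mod 563)
8^2 ≡ 8^2 = 64 ≡ 64 (mod 563)
8^4 ≡ 64^2 = 4096 ≡ 155 (mod 563)
8^8 ≡ 155^2 = 24025 ≡ 379 (mod 563)
8^16 ≡ 379^2 = 143641 ≡ 76 (mod 563)
8^32 ≡ 76^2 = 5776 ≡ 146 (mod 563)
8^64 ≡ 146^2 = 21316 ≡ 485 (mod 563)
8^128 ≡ 485^2 = 235225 ≡ 454 (mod 563)
8^256 ≡ 454^2 = 206116 ≡ 58 (mod 563)
8^512 ≡ 58^2 = 3364 ≡ 549 (mod 563)
562 = 512 + 32 + 16 + 2 in binary powers of 2.
So 8^562 ≡ 549 · 146 · 76 · 64 ≡ 1 (mod 563).
Since the result is 1, base 8 gives no evidence that 563 is composite.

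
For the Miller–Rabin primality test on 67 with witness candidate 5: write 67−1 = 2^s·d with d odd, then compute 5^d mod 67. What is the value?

67 − 1 = 66 = 2^1 · 33, so d = 33.
5^1 ≡ 5 (mod 67)
5^2 ≡ 5^2 = 25 ≡ 25 (mod 67)
5^4 ≡ 25^2 = 625 ≡ 22 (mod 67)
5^8 ≡ 22^2 = 484 ≡ 15 (mod 67)
5^16 ≡ 15^2 = 225 ≡ 24 (mod 67)
5^32 ≡ 24^2 = 576 ≡ 40 (mod 67)
33 = 32 + 1 in binary powers of 2.
So 5^33 ≡ 40 · 5 ≡ 66 (mod 67).
Since 5^d ≡ 66 (mod 67), base 5 does not prove 67 composite.

66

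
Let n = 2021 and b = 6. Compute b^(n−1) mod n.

6^1 ≡ 6 (mod 2021)
6^2 ≡ 6^2 = 36 ≡ 36 (mod 2021)
6^4 ≡ 36^2 = 1296 ≡ 1296 (mod 2021)
6^8 ≡ 1296^2 = 1679616 ≡ 165 (mod 2021)
6^16 ≡ 165^2 = 27225 ≡ 952 (mod 2021)
6^32 ≡ 952^2 = 906304 ≡ 896 (mod 2021)
6^64 ≡ 896^2 = 802816 ≡ 479 (mod 2021)
6^128 ≡ 479^2 = 229441 ≡ 1068 (mod 2021)
6^256 ≡ 1068^2 = 1140624 ≡ 780 (mod 2021)
6^512 ≡ 780^2 = 608400 ≡ 79 (mod 2021)
6^1024 ≡ 79^2 = 6241 ≡ 178 (mod 2021)
2020 = 1024 + 512 + 256 + 128 + 64 + 32 + 4 in binary powers of 2.
So 6^2020 ≡ 178 · 79 · 780 · 1068 · 479 · 896 · 1296 ≡ 1511 (mod 2021).
Since 1511 ≠ 1, base 6 is a Fermat witness: 2021 is composite.

1511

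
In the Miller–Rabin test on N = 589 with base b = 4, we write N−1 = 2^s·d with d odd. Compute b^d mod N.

140

589 − 1 = 588 = 2^2 · 147, so d = 147.
4^1 ≡ 4 (mod 589)
4^2 ≡ 4^2 = 16 ≡ 16 (mod 589)
4^4 ≡ 16^2 = 256 ≡ 256 (mod 589)
4^8 ≡ 256^2 = 65536 ≡ 157 (mod 589)
4^16 ≡ 157^2 = 24649 ≡ 500 (mod 589)
4^32 ≡ 500^2 = 250000 ≡ 264 (mod 589)
4^64 ≡ 264^2 = 69696 ≡ 194 (mod 589)
4^128 ≡ 194^2 = 37636 ≡ 529 (mod 589)
147 = 128 + 16 + 2 + 1 in binary powers of 2.
So 4^147 ≡ 529 · 500 · 16 · 4 ≡ 140 (mod 589).
Squaring chain: 140 → 163; never reaches −1, so base 4 is a Miller–Rabin witness that 589 is composite.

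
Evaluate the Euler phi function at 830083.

Factor: 830083 = 73 · 83 · 137.
φ(830083) = (73−1) · (83−1) · (137−1) = 72 · 82 · 136 = 802944.

802944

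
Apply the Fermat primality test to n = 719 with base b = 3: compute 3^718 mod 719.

3^1 ≡ 3 (mod 719)
3^2 ≡ 3^2 = 9 ≡ 9 (mod 719)
3^4 ≡ 9^2 = 81 ≡ 81 (mod 719)
3^8 ≡ 81^2 = 6561 ≡ 90 (mod 719)
3^16 ≡ 90^2 = 8100 ≡ 191 (mod 719)
3^32 ≡ 191^2 = 36481 ≡ 531 (mod 719)
3^64 ≡ 531^2 = 281961 ≡ 113 (mod 719)
3^128 ≡ 113^2 = 12769 ≡ 546 (mod 719)
3^256 ≡ 546^2 = 298116 ≡ 450 (mod 719)
3^512 ≡ 450^2 = 202500 ≡ 461 (mod 719)
718 = 512 + 128 + 64 + 8 + 4 + 2 in binary powers of 2.
So 3^718 ≡ 461 · 546 · 113 · 90 · 81 · 9 ≡ 1 (mod 719).
Since the result is 1, base 3 gives no evidence that 719 is composite.

1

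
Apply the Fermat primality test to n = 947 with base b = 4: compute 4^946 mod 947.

4^1 ≡ 4 (mod 947)
4^2 ≡ 4^2 = 16 ≡ 16 (mod 947)
4^4 ≡ 16^2 = 256 ≡ 256 (mod 947)
4^8 ≡ 256^2 = 65536 ≡ 193 (mod 947)
4^16 ≡ 193^2 = 37249 ≡ 316 (mod 947)
4^32 ≡ 316^2 = 99856 ≡ 421 (mod 947)
4^64 ≡ 421^2 = 177241 ≡ 152 (mod 947)
4^128 ≡ 152^2 = 23104 ≡ 376 (mod 947)
4^256 ≡ 376^2 = 141376 ≡ 273 (mod 947)
4^512 ≡ 273^2 = 74529 ≡ 663 (mod 947)
946 = 512 + 256 + 128 + 32 + 16 + 2 in binary powers of 2.
So 4^946 ≡ 663 · 273 · 376 · 421 · 316 · 16 ≡ 1 (mod 947).
Since the result is 1, base 4 gives no evidence that 947 is composite.

1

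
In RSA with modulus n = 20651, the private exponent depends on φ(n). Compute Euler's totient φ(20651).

20352

Factor: 20651 = 107 · 193.
φ(20651) = (107−1) · (193−1) = 106 · 192 = 20352.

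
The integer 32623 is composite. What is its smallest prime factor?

32623 is odd.
Digit sum 16, not divisible by 3.
Ends in 3: not divisible by 5.
7: 32623 = 7·4660 + 3
11: 32623 = 11·2965 + 8
13: 32623 = 13·2509 + 6
17: 32623 = 17·1919

17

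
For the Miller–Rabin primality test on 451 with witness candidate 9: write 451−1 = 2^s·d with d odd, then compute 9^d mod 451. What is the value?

419

451 − 1 = 450 = 2^1 · 225, so d = 225.
9^1 ≡ 9 (mod 451)
9^2 ≡ 9^2 = 81 ≡ 81 (mod 451)
9^4 ≡ 81^2 = 6561 ≡ 247 (mod 451)
9^8 ≡ 247^2 = 61009 ≡ 124 (mod 451)
9^16 ≡ 124^2 = 15376 ≡ 42 (mod 451)
9^32 ≡ 42^2 = 1764 ≡ 411 (mod 451)
9^64 ≡ 411^2 = 168921 ≡ 247 (mod 451)
9^128 ≡ 247^2 = 61009 ≡ 124 (mod 451)
225 = 128 + 64 + 32 + 1 in binary powers of 2.
So 9^225 ≡ 124 · 247 · 411 · 9 ≡ 419 (mod 451).
Squaring chain: 419; never reaches −1, so base 9 is a Miller–Rabin witness that 451 is composite.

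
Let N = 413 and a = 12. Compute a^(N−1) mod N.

289

12^1 ≡ 12 (mod 413)
12^2 ≡ 12^2 = 144 ≡ 144 (mod 413)
12^4 ≡ 144^2 = 20736 ≡ 86 (mod 413)
12^8 ≡ 86^2 = 7396 ≡ 375 (mod 413)
12^16 ≡ 375^2 = 140625 ≡ 205 (mod 413)
12^32 ≡ 205^2 = 42025 ≡ 312 (mod 413)
12^64 ≡ 312^2 = 97344 ≡ 289 (mod 413)
12^128 ≡ 289^2 = 83521 ≡ 95 (mod 413)
12^256 ≡ 95^2 = 9025 ≡ 352 (mod 413)
412 = 256 + 128 + 16 + 8 + 4 in binary powers of 2.
So 12^412 ≡ 352 · 95 · 205 · 375 · 86 ≡ 289 (mod 413).
Since 289 ≠ 1, base 12 is a Fermat witness: 413 is composite.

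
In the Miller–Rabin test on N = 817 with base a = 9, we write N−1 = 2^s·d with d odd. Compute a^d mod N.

817 − 1 = 816 = 2^4 · 51, so d = 51.
9^1 ≡ 9 (mod 817)
9^2 ≡ 9^2 = 81 ≡ 81 (mod 817)
9^4 ≡ 81^2 = 6561 ≡ 25 (mod 817)
9^8 ≡ 25^2 = 625 ≡ 625 (mod 817)
9^16 ≡ 625^2 = 390625 ≡ 99 (mod 817)
9^32 ≡ 99^2 = 9801 ≡ 814 (mod 817)
51 = 32 + 16 + 2 + 1 in binary powers of 2.
So 9^51 ≡ 814 · 99 · 81 · 9 ≡ 809 (mod 817).
Squaring chain: 809 → 64 → 11 → 121; never reaches −1, so base 9 is a Miller–Rabin witness that 817 is composite.

809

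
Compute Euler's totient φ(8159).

Factor: 8159 = 41 · 199.
φ(8159) = (41−1) · (199−1) = 40 · 198 = 7920.

7920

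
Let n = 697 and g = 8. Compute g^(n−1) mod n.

8^1 ≡ 8 (mod 697)
8^2 ≡ 8^2 = 64 ≡ 64 (mod 697)
8^4 ≡ 64^2 = 4096 ≡ 611 (mod 697)
8^8 ≡ 611^2 = 373321 ≡ 426 (mod 697)
8^16 ≡ 426^2 = 181476 ≡ 256 (mod 697)
8^32 ≡ 256^2 = 65536 ≡ 18 (mod 697)
8^64 ≡ 18^2 = 324 ≡ 324 (mod 697)
8^128 ≡ 324^2 = 104976 ≡ 426 (mod 697)
8^256 ≡ 426^2 = 181476 ≡ 256 (mod 697)
8^512 ≡ 256^2 = 65536 ≡ 18 (mod 697)
696 = 512 + 128 + 32 + 16 + 8 in binary powers of 2.
So 8^696 ≡ 18 · 426 · 18 · 256 · 426 ≡ 256 (mod 697).
Since 256 ≠ 1, base 8 is a Fermat witness: 697 is composite.

256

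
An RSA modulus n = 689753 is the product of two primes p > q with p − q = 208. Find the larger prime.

Since p = q + 208, we have 689753 = q(q + 208), so q² + 208q − 689753 = 0.
Discriminant: 208² + 4·689753 = 43264 + 2759012 = 2802276; √2802276 = 1674.
q = (−208 + 1674)/2 = 733, and p = q + 208 = 941.
Check: 733 · 941 = 689753.

941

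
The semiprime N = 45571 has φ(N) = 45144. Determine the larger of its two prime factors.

φ(n) = (p−1)(q−1) = n − (p+q) + 1, so p + q = 45571 − 45144 + 1 = 428.
p and q are the roots of t² − 428t + 45571 = 0.
Discriminant: 428² − 4·45571 = 183184 − 182284 = 900; √900 = 30.
q = (428 − 30)/2 = 199, p = (428 + 30)/2 = 229.
Check: 199 · 229 = 45571.

229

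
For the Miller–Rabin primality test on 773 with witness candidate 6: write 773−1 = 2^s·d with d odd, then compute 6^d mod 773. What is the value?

772

773 − 1 = 772 = 2^2 · 193, so d = 193.
6^1 ≡ 6 (mod 773)
6^2 ≡ 6^2 = 36 ≡ 36 (mod 773)
6^4 ≡ 36^2 = 1296 ≡ 523 (mod 773)
6^8 ≡ 523^2 = 273529 ≡ 660 (mod 773)
6^16 ≡ 660^2 = 435600 ≡ 401 (mod 773)
6^32 ≡ 401^2 = 160801 ≡ 17 (mod 773)
6^64 ≡ 17^2 = 289 ≡ 289 (mod 773)
6^128 ≡ 289^2 = 83521 ≡ 37 (mod 773)
193 = 128 + 64 + 1 in binary powers of 2.
So 6^193 ≡ 37 · 289 · 6 ≡ 772 (mod 773).
Since 6^d ≡ 772 (mod 773), base 6 does not prove 773 composite.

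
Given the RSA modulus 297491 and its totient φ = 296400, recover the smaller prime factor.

φ(n) = (p−1)(q−1) = n − (p+q) + 1, so p + q = 297491 − 296400 + 1 = 1092.
p and q are the roots of t² − 1092t + 297491 = 0.
Discriminant: 1092² − 4·297491 = 1192464 − 1189964 = 2500; √2500 = 50.
q = (1092 − 50)/2 = 521, p = (1092 + 50)/2 = 571.
Check: 521 · 571 = 297491.

521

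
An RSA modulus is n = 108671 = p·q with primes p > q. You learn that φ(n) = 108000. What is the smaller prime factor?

271

φ(n) = (p−1)(q−1) = n − (p+q) + 1, so p + q = 108671 − 108000 + 1 = 672.
p and q are the roots of t² − 672t + 108671 = 0.
Discriminant: 672² − 4·108671 = 451584 − 434684 = 16900; √16900 = 130.
q = (672 − 130)/2 = 271, p = (672 + 130)/2 = 401.
Check: 271 · 401 = 108671.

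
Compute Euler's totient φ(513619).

487872

Factor: 513619 = 29 · 89 · 199.
φ(513619) = (29−1) · (89−1) · (199−1) = 28 · 88 · 198 = 487872.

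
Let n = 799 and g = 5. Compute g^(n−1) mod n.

5^1 ≡ 5 (mod 799)
5^2 ≡ 5^2 = 25 ≡ 25 (mod 799)
5^4 ≡ 25^2 = 625 ≡ 625 (mod 799)
5^8 ≡ 625^2 = 390625 ≡ 713 (mod 799)
5^16 ≡ 713^2 = 508369 ≡ 205 (mod 799)
5^32 ≡ 205^2 = 42025 ≡ 477 (mod 799)
5^64 ≡ 477^2 = 227529 ≡ 613 (mod 799)
5^128 ≡ 613^2 = 375769 ≡ 239 (mod 799)
5^256 ≡ 239^2 = 57121 ≡ 392 (mod 799)
5^512 ≡ 392^2 = 153664 ≡ 256 (mod 799)
798 = 512 + 256 + 16 + 8 + 4 + 2 in binary powers of 2.
So 5^798 ≡ 256 · 392 · 205 · 713 · 625 · 25 ≡ 440 (mod 799).
Since 440 ≠ 1, base 5 is a Fermat witness: 799 is composite.

440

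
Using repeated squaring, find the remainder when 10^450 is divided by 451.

1

10^1 ≡ 10 (mod 451)
10^2 ≡ 10^2 = 100 ≡ 100 (mod 451)
10^4 ≡ 100^2 = 10000 ≡ 78 (mod 451)
10^8 ≡ 78^2 = 6084 ≡ 221 (mod 451)
10^16 ≡ 221^2 = 48841 ≡ 133 (mod 451)
10^32 ≡ 133^2 = 17689 ≡ 100 (mod 451)
10^64 ≡ 100^2 = 10000 ≡ 78 (mod 451)
10^128 ≡ 78^2 = 6084 ≡ 221 (mod 451)
10^256 ≡ 221^2 = 48841 ≡ 133 (mod 451)
450 = 256 + 128 + 64 + 2 in binary powers of 2.
So 10^450 ≡ 133 · 221 · 78 · 100 ≡ 1 (mod 451).
Since the result is 1, base 10 gives no evidence that 451 is composite.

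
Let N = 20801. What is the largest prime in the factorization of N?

20801 = 11 · 1891
1891 = 31 · 61
61 is prime.
So 20801 = 11 · 31 · 61; the largest prime factor is 61.

61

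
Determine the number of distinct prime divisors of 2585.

3

2585 = 5 · 517
517 = 11 · 47
2585 = 5 · 11 · 47, which has 3 distinct prime factors.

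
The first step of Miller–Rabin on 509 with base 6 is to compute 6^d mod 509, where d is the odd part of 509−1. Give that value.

508

509 − 1 = 508 = 2^2 · 127, so d = 127.
6^1 ≡ 6 (mod 509)
6^2 ≡ 6^2 = 36 ≡ 36 (mod 509)
6^4 ≡ 36^2 = 1296 ≡ 278 (mod 509)
6^8 ≡ 278^2 = 77284 ≡ 425 (mod 509)
6^16 ≡ 425^2 = 180625 ≡ 439 (mod 509)
6^32 ≡ 439^2 = 192721 ≡ 319 (mod 509)
6^64 ≡ 319^2 = 101761 ≡ 470 (mod 509)
127 = 64 + 32 + 16 + 8 + 4 + 2 + 1 in binary powers of 2.
So 6^127 ≡ 470 · 319 · 439 · 425 · 278 · 36 · 6 ≡ 508 (mod 509).
Since 6^d ≡ 508 (mod 509), base 6 does not prove 509 composite.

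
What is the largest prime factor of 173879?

79

173879 = 31 · 5609
5609 = 71 · 79
79 is prime.
So 173879 = 31 · 71 · 79; the largest prime factor is 79.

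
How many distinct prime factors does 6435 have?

6435 = 3^2 · 715
715 = 5 · 143
143 = 11 · 13
6435 = 3^2 · 5 · 11 · 13, which has 4 distinct prime factors.

4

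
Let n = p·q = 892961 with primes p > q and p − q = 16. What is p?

953

Since p = q + 16, we have 892961 = q(q + 16), so q² + 16q − 892961 = 0.
Discriminant: 16² + 4·892961 = 256 + 3571844 = 3572100; √3572100 = 1890.
q = (−16 + 1890)/2 = 937, and p = q + 16 = 953.
Check: 937 · 953 = 892961.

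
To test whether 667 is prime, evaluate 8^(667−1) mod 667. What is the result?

473

8^1 ≡ 8 (mod 667)
8^2 ≡ 8^2 = 64 ≡ 64 (mod 667)
8^4 ≡ 64^2 = 4096 ≡ 94 (mod 667)
8^8 ≡ 94^2 = 8836 ≡ 165 (mod 667)
8^16 ≡ 165^2 = 27225 ≡ 545 (mod 667)
8^32 ≡ 545^2 = 297025 ≡ 210 (mod 667)
8^64 ≡ 210^2 = 44100 ≡ 78 (mod 667)
8^128 ≡ 78^2 = 6084 ≡ 81 (mod 667)
8^256 ≡ 81^2 = 6561 ≡ 558 (mod 667)
8^512 ≡ 558^2 = 311364 ≡ 542 (mod 667)
666 = 512 + 128 + 16 + 8 + 2 in binary powers of 2.
So 8^666 ≡ 542 · 81 · 545 · 165 · 64 ≡ 473 (mod 667).
Since 473 ≠ 1, base 8 is a Fermat witness: 667 is composite.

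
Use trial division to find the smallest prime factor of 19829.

79

19829 is odd.
Digit sum 29, not divisible by 3.
Ends in 9: not divisible by 5.
7: 19829 = 7·2832 + 5
11: 19829 = 11·1802 + 7
13: 19829 = 13·1525 + 4
17: 19829 = 17·1166 + 7
19: 19829 = 19·1043 + 12
23: 19829 = 23·862 + 3
29: 19829 = 29·683 + 22
31: 19829 = 31·639 + 20
37: 19829 = 37·535 + 34
41: 19829 = 41·483 + 26
43: 19829 = 43·461 + 6
47: 19829 = 47·421 + 42
53: 19829 = 53·374 + 7
59: 19829 = 59·336 + 5
61: 19829 = 61·325 + 4
67: 19829 = 67·295 + 64
71: 19829 = 71·279 + 20
73: 19829 = 73·271 + 46
79: 19829 = 79·251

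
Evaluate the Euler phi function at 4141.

4000

Factor: 4141 = 41 · 101.
φ(4141) = (41−1) · (101−1) = 40 · 100 = 4000.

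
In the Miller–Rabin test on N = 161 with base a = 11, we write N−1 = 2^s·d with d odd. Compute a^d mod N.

51

161 − 1 = 160 = 2^5 · 5, so d = 5.
11^1 ≡ 11 (mod 161)
11^2 ≡ 11^2 = 121 ≡ 121 (mod 161)
11^4 ≡ 121^2 = 14641 ≡ 151 (mod 161)
5 = 4 + 1 in binary powers of 2.
So 11^5 ≡ 151 · 11 ≡ 51 (mod 161).
Squaring chain: 51 → 25 → 142 → 39 → 72; never reaches −1, so base 11 is a Miller–Rabin witness that 161 is composite.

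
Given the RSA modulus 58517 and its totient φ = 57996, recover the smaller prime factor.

φ(n) = (p−1)(q−1) = n − (p+q) + 1, so p + q = 58517 − 57996 + 1 = 522.
p and q are the roots of t² − 522t + 58517 = 0.
Discriminant: 522² − 4·58517 = 272484 − 234068 = 38416; √38416 = 196.
q = (522 − 196)/2 = 163, p = (522 + 196)/2 = 359.
Check: 163 · 359 = 58517.

163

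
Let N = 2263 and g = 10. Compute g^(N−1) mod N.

2236

10^1 ≡ 10 (mod 2263)
10^2 ≡ 10^2 = 100 ≡ 100 (mod 2263)
10^4 ≡ 100^2 = 10000 ≡ 948 (mod 2263)
10^8 ≡ 948^2 = 898704 ≡ 293 (mod 2263)
10^16 ≡ 293^2 = 85849 ≡ 2118 (mod 2263)
10^32 ≡ 2118^2 = 4485924 ≡ 658 (mod 2263)
10^64 ≡ 658^2 = 432964 ≡ 731 (mod 2263)
10^128 ≡ 731^2 = 534361 ≡ 293 (mod 2263)
10^256 ≡ 293^2 = 85849 ≡ 2118 (mod 2263)
10^512 ≡ 2118^2 = 4485924 ≡ 658 (mod 2263)
10^1024 ≡ 658^2 = 432964 ≡ 731 (mod 2263)
10^2048 ≡ 731^2 = 534361 ≡ 293 (mod 2263)
2262 = 2048 + 128 + 64 + 16 + 4 + 2 in binary powers of 2.
So 10^2262 ≡ 293 · 293 · 731 · 2118 · 948 · 100 ≡ 2236 (mod 2263).
Since 2236 ≠ 1, base 10 is a Fermat witness: 2263 is composite.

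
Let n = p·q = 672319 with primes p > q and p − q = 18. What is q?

Since p = q + 18, we have 672319 = q(q + 18), so q² + 18q − 672319 = 0.
Discriminant: 18² + 4·672319 = 324 + 2689276 = 2689600; √2689600 = 1640.
q = (−18 + 1640)/2 = 811, and p = q + 18 = 829.
Check: 811 · 829 = 672319.

811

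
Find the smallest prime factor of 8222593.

97

8222593 is odd.
Digit sum 31, not divisible by 3.
Ends in 3: not divisible by 5.
7: 8222593 = 7·1174656 + 1
11: 8222593 = 11·747508 + 5
13: 8222593 = 13·632507 + 2
17: 8222593 = 17·483681 + 16
19: 8222593 = 19·432768 + 1
23: 8222593 = 23·357504 + 1
29: 8222593 = 29·283537 + 20
31: 8222593 = 31·265244 + 29
37: 8222593 = 37·222232 + 9
41: 8222593 = 41·200551 + 2
43: 8222593 = 43·191223 + 4
47: 8222593 = 47·174948 + 37
53: 8222593 = 53·155143 + 14
59: 8222593 = 59·139365 + 58
61: 8222593 = 61·134796 + 37
67: 8222593 = 67·122725 + 18
71: 8222593 = 71·115811 + 12
73: 8222593 = 73·112638 + 19
79: 8222593 = 79·104083 + 36
83: 8222593 = 83·99067 + 32
89: 8222593 = 89·92388 + 61
97: 8222593 = 97·84769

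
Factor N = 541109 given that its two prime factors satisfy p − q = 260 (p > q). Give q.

617

Since p = q + 260, we have 541109 = q(q + 260), so q² + 260q − 541109 = 0.
Discriminant: 260² + 4·541109 = 67600 + 2164436 = 2232036; √2232036 = 1494.
q = (−260 + 1494)/2 = 617, and p = q + 260 = 877.
Check: 617 · 877 = 541109.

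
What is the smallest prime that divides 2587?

2587 is odd.
Digit sum 22, not divisible by 3.
Ends in 7: not divisible by 5.
7: 2587 = 7·369 + 4
11: 2587 = 11·235 + 2
13: 2587 = 13·199

13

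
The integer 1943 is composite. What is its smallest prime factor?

29

1943 is odd.
Digit sum 17, not divisible by 3.
Ends in 3: not divisible by 5.
7: 1943 = 7·277 + 4
11: 1943 = 11·176 + 7
13: 1943 = 13·149 + 6
17: 1943 = 17·114 + 5
19: 1943 = 19·102 + 5
23: 1943 = 23·84 + 11
29: 1943 = 29·67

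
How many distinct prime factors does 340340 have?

6

340340 = 2^2 · 85085
85085 = 5 · 17017
17017 = 7 · 2431
2431 = 11 · 221
221 = 13 · 17
340340 = 2^2 · 5 · 7 · 11 · 13 · 17, which has 6 distinct prime factors.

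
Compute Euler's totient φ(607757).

Factor: 607757 = 47 · 67 · 193.
φ(607757) = (47−1) · (67−1) · (193−1) = 46 · 66 · 192 = 582912.

582912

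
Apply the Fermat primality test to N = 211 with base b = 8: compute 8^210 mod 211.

8^1 ≡ 8 (mod 211)
8^2 ≡ 8^2 = 64 ≡ 64 (mod 211)
8^4 ≡ 64^2 = 4096 ≡ 87 (mod 211)
8^8 ≡ 87^2 = 7569 ≡ 184 (mod 211)
8^16 ≡ 184^2 = 33856 ≡ 96 (mod 211)
8^32 ≡ 96^2 = 9216 ≡ 143 (mod 211)
8^64 ≡ 143^2 = 20449 ≡ 193 (mod 211)
8^128 ≡ 193^2 = 37249 ≡ 113 (mod 211)
210 = 128 + 64 + 16 + 2 in binary powers of 2.
So 8^210 ≡ 113 · 193 · 96 · 64 ≡ 1 (mod 211).
Since the result is 1, base 8 gives no evidence that 211 is composite.

1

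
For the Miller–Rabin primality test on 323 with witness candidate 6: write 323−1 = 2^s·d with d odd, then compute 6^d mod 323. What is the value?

323 − 1 = 322 = 2^1 · 161, so d = 161.
6^1 ≡ 6 (mod 323)
6^2 ≡ 6^2 = 36 ≡ 36 (mod 323)
6^4 ≡ 36^2 = 1296 ≡ 4 (mod 323)
6^8 ≡ 4^2 = 16 ≡ 16 (mod 323)
6^16 ≡ 16^2 = 256 ≡ 256 (mod 323)
6^32 ≡ 256^2 = 65536 ≡ 290 (mod 323)
6^64 ≡ 290^2 = 84100 ≡ 120 (mod 323)
6^128 ≡ 120^2 = 14400 ≡ 188 (mod 323)
161 = 128 + 32 + 1 in binary powers of 2.
So 6^161 ≡ 188 · 290 · 6 ≡ 244 (mod 323).
Squaring chain: 244; never reaches −1, so base 6 is a Miller–Rabin witness that 323 is composite.

244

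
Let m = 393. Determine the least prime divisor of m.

393 is odd.
Digit sum 15, divisible by 3.

3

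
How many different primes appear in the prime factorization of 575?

575 = 5^2 · 23
575 = 5^2 · 23, which has 2 distinct prime factors.

2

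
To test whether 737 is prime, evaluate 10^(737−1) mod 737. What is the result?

10^1 ≡ 10 (mod 737)
10^2 ≡ 10^2 = 100 ≡ 100 (mod 737)
10^4 ≡ 100^2 = 10000 ≡ 419 (mod 737)
10^8 ≡ 419^2 = 175561 ≡ 155 (mod 737)
10^16 ≡ 155^2 = 24025 ≡ 441 (mod 737)
10^32 ≡ 441^2 = 194481 ≡ 650 (mod 737)
10^64 ≡ 650^2 = 422500 ≡ 199 (mod 737)
10^128 ≡ 199^2 = 39601 ≡ 540 (mod 737)
10^256 ≡ 540^2 = 291600 ≡ 485 (mod 737)
10^512 ≡ 485^2 = 235225 ≡ 122 (mod 737)
736 = 512 + 128 + 64 + 32 in binary powers of 2.
So 10^736 ≡ 122 · 540 · 199 · 650 ≡ 23 (mod 737).
Since 23 ≠ 1, base 10 is a Fermat witness: 737 is composite.

23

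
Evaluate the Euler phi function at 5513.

Factor: 5513 = 37 · 149.
φ(5513) = (37−1) · (149−1) = 36 · 148 = 5328.

5328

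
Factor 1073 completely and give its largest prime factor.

1073 = 29 · 37
37 is prime.
So 1073 = 29 · 37; the largest prime factor is 37.

37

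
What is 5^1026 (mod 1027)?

1000

5^1 ≡ 5 (mod 1027)
5^2 ≡ 5^2 = 25 ≡ 25 (mod 1027)
5^4 ≡ 25^2 = 625 ≡ 625 (mod 1027)
5^8 ≡ 625^2 = 390625 ≡ 365 (mod 1027)
5^16 ≡ 365^2 = 133225 ≡ 742 (mod 1027)
5^32 ≡ 742^2 = 550564 ≡ 92 (mod 1027)
5^64 ≡ 92^2 = 8464 ≡ 248 (mod 1027)
5^128 ≡ 248^2 = 61504 ≡ 911 (mod 1027)
5^256 ≡ 911^2 = 829921 ≡ 105 (mod 1027)
5^512 ≡ 105^2 = 11025 ≡ 755 (mod 1027)
5^1024 ≡ 755^2 = 570025 ≡ 40 (mod 1027)
1026 = 1024 + 2 in binary powers of 2.
So 5^1026 ≡ 40 · 25 ≡ 1000 (mod 1027).
Since 1000 ≠ 1, base 5 is a Fermat witness: 1027 is composite.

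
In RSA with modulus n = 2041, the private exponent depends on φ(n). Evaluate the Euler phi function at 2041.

1872

Factor: 2041 = 13 · 157.
φ(2041) = (13−1) · (157−1) = 12 · 156 = 1872.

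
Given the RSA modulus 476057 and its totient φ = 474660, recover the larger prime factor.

811

φ(n) = (p−1)(q−1) = n − (p+q) + 1, so p + q = 476057 − 474660 + 1 = 1398.
p and q are the roots of t² − 1398t + 476057 = 0.
Discriminant: 1398² − 4·476057 = 1954404 − 1904228 = 50176; √50176 = 224.
q = (1398 − 224)/2 = 587, p = (1398 + 224)/2 = 811.
Check: 587 · 811 = 476057.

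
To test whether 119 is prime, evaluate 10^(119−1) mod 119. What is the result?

60

10^1 ≡ 10 (mod 119)
10^2 ≡ 10^2 = 100 ≡ 100 (mod 119)
10^4 ≡ 100^2 = 10000 ≡ 4 (mod 119)
10^8 ≡ 4^2 = 16 ≡ 16 (mod 119)
10^16 ≡ 16^2 = 256 ≡ 18 (mod 119)
10^32 ≡ 18^2 = 324 ≡ 86 (mod 119)
10^64 ≡ 86^2 = 7396 ≡ 18 (mod 119)
118 = 64 + 32 + 16 + 4 + 2 in binary powers of 2.
So 10^118 ≡ 18 · 86 · 18 · 4 · 100 ≡ 60 (mod 119).
Since 60 ≠ 1, base 10 is a Fermat witness: 119 is composite.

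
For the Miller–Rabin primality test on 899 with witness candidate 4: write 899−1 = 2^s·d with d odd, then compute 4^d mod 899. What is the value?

899 − 1 = 898 = 2^1 · 449, so d = 449.
4^1 ≡ 4 (mod 899)
4^2 ≡ 4^2 = 16 ≡ 16 (mod 899)
4^4 ≡ 16^2 = 256 ≡ 256 (mod 899)
4^8 ≡ 256^2 = 65536 ≡ 808 (mod 899)
4^16 ≡ 808^2 = 652864 ≡ 190 (mod 899)
4^32 ≡ 190^2 = 36100 ≡ 140 (mod 899)
4^64 ≡ 140^2 = 19600 ≡ 721 (mod 899)
4^128 ≡ 721^2 = 519841 ≡ 219 (mod 899)
4^256 ≡ 219^2 = 47961 ≡ 314 (mod 899)
449 = 256 + 128 + 64 + 1 in binary powers of 2.
So 4^449 ≡ 314 · 219 · 721 · 4 ≡ 845 (mod 899).
Squaring chain: 845; never reaches −1, so base 4 is a Miller–Rabin witness that 899 is composite.

845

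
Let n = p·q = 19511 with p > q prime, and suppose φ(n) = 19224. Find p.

φ(n) = (p−1)(q−1) = n − (p+q) + 1, so p + q = 19511 − 19224 + 1 = 288.
p and q are the roots of t² − 288t + 19511 = 0.
Discriminant: 288² − 4·19511 = 82944 − 78044 = 4900; √4900 = 70.
q = (288 − 70)/2 = 109, p = (288 + 70)/2 = 179.
Check: 109 · 179 = 19511.

179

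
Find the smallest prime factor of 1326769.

1326769 is odd.
Digit sum 34, not divisible by 3.
Ends in 9: not divisible by 5.
7: 1326769 = 7·189538 + 3
11: 1326769 = 11·120615 + 4
13: 1326769 = 13·102059 + 2
17: 1326769 = 17·78045 + 4
19: 1326769 = 19·69829 + 18
23: 1326769 = 23·57685 + 14
29: 1326769 = 29·45750 + 19
31: 1326769 = 31·42799

31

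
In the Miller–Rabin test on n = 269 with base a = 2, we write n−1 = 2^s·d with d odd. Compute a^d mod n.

187

269 − 1 = 268 = 2^2 · 67, so d = 67.
2^1 ≡ 2 (mod 269)
2^2 ≡ 2^2 = 4 ≡ 4 (mod 269)
2^4 ≡ 4^2 = 16 ≡ 16 (mod 269)
2^8 ≡ 16^2 = 256 ≡ 256 (mod 269)
2^16 ≡ 256^2 = 65536 ≡ 169 (mod 269)
2^32 ≡ 169^2 = 28561 ≡ 47 (mod 269)
2^64 ≡ 47^2 = 2209 ≡ 57 (mod 269)
67 = 64 + 2 + 1 in binary powers of 2.
So 2^67 ≡ 57 · 4 · 2 ≡ 187 (mod 269).
Squaring chain: 187 → 268; reaches −1, so base 2 does not prove 269 composite.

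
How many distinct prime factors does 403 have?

403 = 13 · 31
403 = 13 · 31, which has 2 distinct prime factors.

2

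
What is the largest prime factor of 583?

583 = 11 · 53
53 is prime.
So 583 = 11 · 53; the largest prime factor is 53.

53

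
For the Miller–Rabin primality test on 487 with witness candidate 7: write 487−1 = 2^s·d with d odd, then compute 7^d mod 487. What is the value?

487 − 1 = 486 = 2^1 · 243, so d = 243.
7^1 ≡ 7 (mod 487)
7^2 ≡ 7^2 = 49 ≡ 49 (mod 487)
7^4 ≡ 49^2 = 2401 ≡ 453 (mod 487)
7^8 ≡ 453^2 = 205209 ≡ 182 (mod 487)
7^16 ≡ 182^2 = 33124 ≡ 8 (mod 487)
7^32 ≡ 8^2 = 64 ≡ 64 (mod 487)
7^64 ≡ 64^2 = 4096 ≡ 200 (mod 487)
7^128 ≡ 200^2 = 40000 ≡ 66 (mod 487)
243 = 128 + 64 + 32 + 16 + 2 + 1 in binary powers of 2.
So 7^243 ≡ 66 · 200 · 64 · 8 · 49 · 7 ≡ 486 (mod 487).
Since 7^d ≡ 486 (mod 487), base 7 does not prove 487 composite.

486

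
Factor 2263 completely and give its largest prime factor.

73

2263 = 31 · 73
73 is prime.
So 2263 = 31 · 73; the largest prime factor is 73.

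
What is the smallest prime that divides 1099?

7

1099 is odd.
Digit sum 19, not divisible by 3.
Ends in 9: not divisible by 5.
7: 1099 = 7·157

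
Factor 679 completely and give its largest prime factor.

679 = 7 · 97
97 is prime.
So 679 = 7 · 97; the largest prime factor is 97.

97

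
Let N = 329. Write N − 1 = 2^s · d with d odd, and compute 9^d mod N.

329 − 1 = 328 = 2^3 · 41, so d = 41.
9^1 ≡ 9 (mod 329)
9^2 ≡ 9^2 = 81 ≡ 81 (mod 329)
9^4 ≡ 81^2 = 6561 ≡ 310 (mod 329)
9^8 ≡ 310^2 = 96100 ≡ 32 (mod 329)
9^16 ≡ 32^2 = 1024 ≡ 37 (mod 329)
9^32 ≡ 37^2 = 1369 ≡ 53 (mod 329)
41 = 32 + 8 + 1 in binary powers of 2.
So 9^41 ≡ 53 · 32 · 9 ≡ 130 (mod 329).
Squaring chain: 130 → 121 → 165; never reaches −1, so base 9 is a Miller–Rabin witness that 329 is composite.

130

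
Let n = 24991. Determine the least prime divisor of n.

24991 is odd.
Digit sum 25, not divisible by 3.
Ends in 1: not divisible by 5.
7: 24991 = 7·3570 + 1
11: 24991 = 11·2271 + 10
13: 24991 = 13·1922 + 5
17: 24991 = 17·1470 + 1
19: 24991 = 19·1315 + 6
23: 24991 = 23·1086 + 13
29: 24991 = 29·861 + 22
31: 24991 = 31·806 + 5
37: 24991 = 37·675 + 16
41: 24991 = 41·609 + 22
43: 24991 = 43·581 + 8
47: 24991 = 47·531 + 34
53: 24991 = 53·471 + 28
59: 24991 = 59·423 + 34
61: 24991 = 61·409 + 42
67: 24991 = 67·373

67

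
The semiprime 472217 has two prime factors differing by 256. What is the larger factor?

Since p = q + 256, we have 472217 = q(q + 256), so q² + 256q − 472217 = 0.
Discriminant: 256² + 4·472217 = 65536 + 1888868 = 1954404; √1954404 = 1398.
q = (−256 + 1398)/2 = 571, and p = q + 256 = 827.
Check: 571 · 827 = 472217.

827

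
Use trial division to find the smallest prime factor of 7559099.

43

7559099 is odd.
Digit sum 44, not divisible by 3.
Ends in 9: not divisible by 5.
7: 7559099 = 7·1079871 + 2
11: 7559099 = 11·687190 + 9
13: 7559099 = 13·581469 + 2
17: 7559099 = 17·444652 + 15
19: 7559099 = 19·397847 + 6
23: 7559099 = 23·328656 + 11
29: 7559099 = 29·260658 + 17
31: 7559099 = 31·243841 + 28
37: 7559099 = 37·204299 + 36
41: 7559099 = 41·184368 + 11
43: 7559099 = 43·175793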